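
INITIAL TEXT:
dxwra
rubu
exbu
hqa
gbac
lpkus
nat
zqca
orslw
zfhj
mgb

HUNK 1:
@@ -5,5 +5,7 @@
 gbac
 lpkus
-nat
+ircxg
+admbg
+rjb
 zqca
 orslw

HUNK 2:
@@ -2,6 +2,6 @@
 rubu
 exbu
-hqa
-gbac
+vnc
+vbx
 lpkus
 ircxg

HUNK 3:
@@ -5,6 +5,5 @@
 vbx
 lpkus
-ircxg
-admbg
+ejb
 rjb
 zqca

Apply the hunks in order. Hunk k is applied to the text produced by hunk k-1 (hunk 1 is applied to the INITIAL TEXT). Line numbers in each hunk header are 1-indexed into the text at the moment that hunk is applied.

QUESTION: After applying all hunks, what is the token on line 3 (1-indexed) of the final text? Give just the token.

Hunk 1: at line 5 remove [nat] add [ircxg,admbg,rjb] -> 13 lines: dxwra rubu exbu hqa gbac lpkus ircxg admbg rjb zqca orslw zfhj mgb
Hunk 2: at line 2 remove [hqa,gbac] add [vnc,vbx] -> 13 lines: dxwra rubu exbu vnc vbx lpkus ircxg admbg rjb zqca orslw zfhj mgb
Hunk 3: at line 5 remove [ircxg,admbg] add [ejb] -> 12 lines: dxwra rubu exbu vnc vbx lpkus ejb rjb zqca orslw zfhj mgb
Final line 3: exbu

Answer: exbu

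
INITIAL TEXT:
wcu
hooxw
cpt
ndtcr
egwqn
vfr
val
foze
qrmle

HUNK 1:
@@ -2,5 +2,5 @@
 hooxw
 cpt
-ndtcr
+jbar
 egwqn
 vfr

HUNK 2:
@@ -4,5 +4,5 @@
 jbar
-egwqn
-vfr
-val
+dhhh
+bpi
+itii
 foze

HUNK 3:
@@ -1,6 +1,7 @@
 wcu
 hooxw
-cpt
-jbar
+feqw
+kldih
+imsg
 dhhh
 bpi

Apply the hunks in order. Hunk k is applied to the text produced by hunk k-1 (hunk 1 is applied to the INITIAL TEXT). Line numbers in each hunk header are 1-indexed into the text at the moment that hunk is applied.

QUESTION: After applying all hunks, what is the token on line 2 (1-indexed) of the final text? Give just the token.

Answer: hooxw

Derivation:
Hunk 1: at line 2 remove [ndtcr] add [jbar] -> 9 lines: wcu hooxw cpt jbar egwqn vfr val foze qrmle
Hunk 2: at line 4 remove [egwqn,vfr,val] add [dhhh,bpi,itii] -> 9 lines: wcu hooxw cpt jbar dhhh bpi itii foze qrmle
Hunk 3: at line 1 remove [cpt,jbar] add [feqw,kldih,imsg] -> 10 lines: wcu hooxw feqw kldih imsg dhhh bpi itii foze qrmle
Final line 2: hooxw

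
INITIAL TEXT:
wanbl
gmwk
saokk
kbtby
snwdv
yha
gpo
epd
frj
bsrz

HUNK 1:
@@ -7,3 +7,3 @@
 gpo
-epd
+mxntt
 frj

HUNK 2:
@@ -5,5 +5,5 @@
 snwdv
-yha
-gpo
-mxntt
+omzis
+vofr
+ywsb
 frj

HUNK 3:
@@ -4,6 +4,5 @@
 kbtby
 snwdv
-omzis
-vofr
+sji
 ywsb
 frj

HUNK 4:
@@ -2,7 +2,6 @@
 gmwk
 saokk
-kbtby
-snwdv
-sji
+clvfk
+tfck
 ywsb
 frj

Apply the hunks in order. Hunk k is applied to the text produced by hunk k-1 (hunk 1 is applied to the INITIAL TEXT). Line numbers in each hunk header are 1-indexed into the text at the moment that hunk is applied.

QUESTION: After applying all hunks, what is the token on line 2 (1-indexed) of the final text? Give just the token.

Answer: gmwk

Derivation:
Hunk 1: at line 7 remove [epd] add [mxntt] -> 10 lines: wanbl gmwk saokk kbtby snwdv yha gpo mxntt frj bsrz
Hunk 2: at line 5 remove [yha,gpo,mxntt] add [omzis,vofr,ywsb] -> 10 lines: wanbl gmwk saokk kbtby snwdv omzis vofr ywsb frj bsrz
Hunk 3: at line 4 remove [omzis,vofr] add [sji] -> 9 lines: wanbl gmwk saokk kbtby snwdv sji ywsb frj bsrz
Hunk 4: at line 2 remove [kbtby,snwdv,sji] add [clvfk,tfck] -> 8 lines: wanbl gmwk saokk clvfk tfck ywsb frj bsrz
Final line 2: gmwk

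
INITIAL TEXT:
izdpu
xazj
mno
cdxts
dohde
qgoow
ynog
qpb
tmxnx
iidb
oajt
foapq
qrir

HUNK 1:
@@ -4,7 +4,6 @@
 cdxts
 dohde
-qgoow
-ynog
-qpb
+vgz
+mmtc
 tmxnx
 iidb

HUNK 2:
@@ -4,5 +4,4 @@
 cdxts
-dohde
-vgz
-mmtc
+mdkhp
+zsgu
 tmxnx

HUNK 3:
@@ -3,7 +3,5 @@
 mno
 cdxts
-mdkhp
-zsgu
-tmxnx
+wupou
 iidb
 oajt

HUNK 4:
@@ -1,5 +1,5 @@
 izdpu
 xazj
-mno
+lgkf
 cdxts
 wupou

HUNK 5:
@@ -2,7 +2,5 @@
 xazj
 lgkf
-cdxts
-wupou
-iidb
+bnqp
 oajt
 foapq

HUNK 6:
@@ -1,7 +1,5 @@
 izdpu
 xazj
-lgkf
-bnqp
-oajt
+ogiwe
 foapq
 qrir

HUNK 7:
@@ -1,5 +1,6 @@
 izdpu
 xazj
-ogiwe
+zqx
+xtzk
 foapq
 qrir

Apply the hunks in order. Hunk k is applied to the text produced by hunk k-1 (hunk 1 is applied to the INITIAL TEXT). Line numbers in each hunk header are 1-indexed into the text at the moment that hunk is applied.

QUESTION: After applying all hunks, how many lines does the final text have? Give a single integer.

Answer: 6

Derivation:
Hunk 1: at line 4 remove [qgoow,ynog,qpb] add [vgz,mmtc] -> 12 lines: izdpu xazj mno cdxts dohde vgz mmtc tmxnx iidb oajt foapq qrir
Hunk 2: at line 4 remove [dohde,vgz,mmtc] add [mdkhp,zsgu] -> 11 lines: izdpu xazj mno cdxts mdkhp zsgu tmxnx iidb oajt foapq qrir
Hunk 3: at line 3 remove [mdkhp,zsgu,tmxnx] add [wupou] -> 9 lines: izdpu xazj mno cdxts wupou iidb oajt foapq qrir
Hunk 4: at line 1 remove [mno] add [lgkf] -> 9 lines: izdpu xazj lgkf cdxts wupou iidb oajt foapq qrir
Hunk 5: at line 2 remove [cdxts,wupou,iidb] add [bnqp] -> 7 lines: izdpu xazj lgkf bnqp oajt foapq qrir
Hunk 6: at line 1 remove [lgkf,bnqp,oajt] add [ogiwe] -> 5 lines: izdpu xazj ogiwe foapq qrir
Hunk 7: at line 1 remove [ogiwe] add [zqx,xtzk] -> 6 lines: izdpu xazj zqx xtzk foapq qrir
Final line count: 6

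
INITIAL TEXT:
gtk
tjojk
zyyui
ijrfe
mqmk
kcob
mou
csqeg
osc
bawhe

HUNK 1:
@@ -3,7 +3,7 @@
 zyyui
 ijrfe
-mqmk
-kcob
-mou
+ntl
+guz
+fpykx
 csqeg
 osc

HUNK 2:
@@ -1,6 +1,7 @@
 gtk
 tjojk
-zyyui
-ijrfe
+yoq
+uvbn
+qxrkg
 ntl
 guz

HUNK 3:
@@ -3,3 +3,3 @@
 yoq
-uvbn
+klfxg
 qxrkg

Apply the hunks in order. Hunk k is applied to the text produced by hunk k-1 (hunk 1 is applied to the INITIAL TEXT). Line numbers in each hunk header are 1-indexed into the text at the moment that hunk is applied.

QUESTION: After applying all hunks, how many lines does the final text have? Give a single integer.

Hunk 1: at line 3 remove [mqmk,kcob,mou] add [ntl,guz,fpykx] -> 10 lines: gtk tjojk zyyui ijrfe ntl guz fpykx csqeg osc bawhe
Hunk 2: at line 1 remove [zyyui,ijrfe] add [yoq,uvbn,qxrkg] -> 11 lines: gtk tjojk yoq uvbn qxrkg ntl guz fpykx csqeg osc bawhe
Hunk 3: at line 3 remove [uvbn] add [klfxg] -> 11 lines: gtk tjojk yoq klfxg qxrkg ntl guz fpykx csqeg osc bawhe
Final line count: 11

Answer: 11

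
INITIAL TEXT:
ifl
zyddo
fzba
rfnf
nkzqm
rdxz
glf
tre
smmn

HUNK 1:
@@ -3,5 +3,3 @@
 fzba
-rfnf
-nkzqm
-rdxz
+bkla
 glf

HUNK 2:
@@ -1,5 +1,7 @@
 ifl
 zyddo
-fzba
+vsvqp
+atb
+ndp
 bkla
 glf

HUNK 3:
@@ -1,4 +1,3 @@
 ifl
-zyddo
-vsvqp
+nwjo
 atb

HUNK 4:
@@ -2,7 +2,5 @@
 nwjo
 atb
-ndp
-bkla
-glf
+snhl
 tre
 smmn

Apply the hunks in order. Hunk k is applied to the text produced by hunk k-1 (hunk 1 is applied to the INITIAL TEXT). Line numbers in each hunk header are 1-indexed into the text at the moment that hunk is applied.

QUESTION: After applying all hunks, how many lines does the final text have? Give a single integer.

Hunk 1: at line 3 remove [rfnf,nkzqm,rdxz] add [bkla] -> 7 lines: ifl zyddo fzba bkla glf tre smmn
Hunk 2: at line 1 remove [fzba] add [vsvqp,atb,ndp] -> 9 lines: ifl zyddo vsvqp atb ndp bkla glf tre smmn
Hunk 3: at line 1 remove [zyddo,vsvqp] add [nwjo] -> 8 lines: ifl nwjo atb ndp bkla glf tre smmn
Hunk 4: at line 2 remove [ndp,bkla,glf] add [snhl] -> 6 lines: ifl nwjo atb snhl tre smmn
Final line count: 6

Answer: 6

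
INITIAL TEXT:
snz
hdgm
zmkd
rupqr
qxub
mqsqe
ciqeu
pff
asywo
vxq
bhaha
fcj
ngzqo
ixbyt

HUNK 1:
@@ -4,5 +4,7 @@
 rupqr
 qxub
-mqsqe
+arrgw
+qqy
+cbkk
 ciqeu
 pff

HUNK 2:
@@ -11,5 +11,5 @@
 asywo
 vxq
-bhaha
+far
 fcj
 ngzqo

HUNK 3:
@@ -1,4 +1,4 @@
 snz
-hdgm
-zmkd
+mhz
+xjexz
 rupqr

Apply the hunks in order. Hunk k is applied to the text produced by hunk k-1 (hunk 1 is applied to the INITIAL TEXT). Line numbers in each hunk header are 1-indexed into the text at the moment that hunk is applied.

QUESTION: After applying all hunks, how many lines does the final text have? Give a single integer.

Answer: 16

Derivation:
Hunk 1: at line 4 remove [mqsqe] add [arrgw,qqy,cbkk] -> 16 lines: snz hdgm zmkd rupqr qxub arrgw qqy cbkk ciqeu pff asywo vxq bhaha fcj ngzqo ixbyt
Hunk 2: at line 11 remove [bhaha] add [far] -> 16 lines: snz hdgm zmkd rupqr qxub arrgw qqy cbkk ciqeu pff asywo vxq far fcj ngzqo ixbyt
Hunk 3: at line 1 remove [hdgm,zmkd] add [mhz,xjexz] -> 16 lines: snz mhz xjexz rupqr qxub arrgw qqy cbkk ciqeu pff asywo vxq far fcj ngzqo ixbyt
Final line count: 16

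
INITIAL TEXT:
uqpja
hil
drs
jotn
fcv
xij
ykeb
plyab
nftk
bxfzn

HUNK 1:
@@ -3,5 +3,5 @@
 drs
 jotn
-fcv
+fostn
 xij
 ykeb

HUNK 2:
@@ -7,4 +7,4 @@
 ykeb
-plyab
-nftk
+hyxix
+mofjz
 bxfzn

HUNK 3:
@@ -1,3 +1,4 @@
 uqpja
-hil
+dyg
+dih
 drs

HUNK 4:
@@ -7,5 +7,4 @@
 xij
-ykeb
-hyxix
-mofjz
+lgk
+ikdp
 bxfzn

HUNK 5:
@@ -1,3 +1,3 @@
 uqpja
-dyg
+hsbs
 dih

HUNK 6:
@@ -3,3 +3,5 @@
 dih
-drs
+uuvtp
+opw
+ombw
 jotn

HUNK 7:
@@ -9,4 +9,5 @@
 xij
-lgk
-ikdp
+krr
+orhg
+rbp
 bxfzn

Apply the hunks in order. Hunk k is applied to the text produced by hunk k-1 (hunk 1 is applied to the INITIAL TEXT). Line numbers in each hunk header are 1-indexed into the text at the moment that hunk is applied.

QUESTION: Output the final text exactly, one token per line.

Answer: uqpja
hsbs
dih
uuvtp
opw
ombw
jotn
fostn
xij
krr
orhg
rbp
bxfzn

Derivation:
Hunk 1: at line 3 remove [fcv] add [fostn] -> 10 lines: uqpja hil drs jotn fostn xij ykeb plyab nftk bxfzn
Hunk 2: at line 7 remove [plyab,nftk] add [hyxix,mofjz] -> 10 lines: uqpja hil drs jotn fostn xij ykeb hyxix mofjz bxfzn
Hunk 3: at line 1 remove [hil] add [dyg,dih] -> 11 lines: uqpja dyg dih drs jotn fostn xij ykeb hyxix mofjz bxfzn
Hunk 4: at line 7 remove [ykeb,hyxix,mofjz] add [lgk,ikdp] -> 10 lines: uqpja dyg dih drs jotn fostn xij lgk ikdp bxfzn
Hunk 5: at line 1 remove [dyg] add [hsbs] -> 10 lines: uqpja hsbs dih drs jotn fostn xij lgk ikdp bxfzn
Hunk 6: at line 3 remove [drs] add [uuvtp,opw,ombw] -> 12 lines: uqpja hsbs dih uuvtp opw ombw jotn fostn xij lgk ikdp bxfzn
Hunk 7: at line 9 remove [lgk,ikdp] add [krr,orhg,rbp] -> 13 lines: uqpja hsbs dih uuvtp opw ombw jotn fostn xij krr orhg rbp bxfzn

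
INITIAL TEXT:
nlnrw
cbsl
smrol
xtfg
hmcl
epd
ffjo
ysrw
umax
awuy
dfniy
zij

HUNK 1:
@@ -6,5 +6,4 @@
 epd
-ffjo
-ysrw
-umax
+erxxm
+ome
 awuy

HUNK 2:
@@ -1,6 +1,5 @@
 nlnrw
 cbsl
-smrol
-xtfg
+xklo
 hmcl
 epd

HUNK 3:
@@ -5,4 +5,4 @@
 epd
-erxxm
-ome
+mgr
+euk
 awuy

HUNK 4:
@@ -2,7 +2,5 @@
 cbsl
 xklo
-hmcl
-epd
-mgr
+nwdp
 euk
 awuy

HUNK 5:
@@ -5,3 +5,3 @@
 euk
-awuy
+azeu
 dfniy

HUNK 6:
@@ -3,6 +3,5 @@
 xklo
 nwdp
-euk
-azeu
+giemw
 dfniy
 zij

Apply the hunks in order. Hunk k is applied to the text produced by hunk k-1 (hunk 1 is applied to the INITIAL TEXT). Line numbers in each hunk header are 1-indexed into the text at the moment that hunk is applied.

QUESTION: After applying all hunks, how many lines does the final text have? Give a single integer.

Answer: 7

Derivation:
Hunk 1: at line 6 remove [ffjo,ysrw,umax] add [erxxm,ome] -> 11 lines: nlnrw cbsl smrol xtfg hmcl epd erxxm ome awuy dfniy zij
Hunk 2: at line 1 remove [smrol,xtfg] add [xklo] -> 10 lines: nlnrw cbsl xklo hmcl epd erxxm ome awuy dfniy zij
Hunk 3: at line 5 remove [erxxm,ome] add [mgr,euk] -> 10 lines: nlnrw cbsl xklo hmcl epd mgr euk awuy dfniy zij
Hunk 4: at line 2 remove [hmcl,epd,mgr] add [nwdp] -> 8 lines: nlnrw cbsl xklo nwdp euk awuy dfniy zij
Hunk 5: at line 5 remove [awuy] add [azeu] -> 8 lines: nlnrw cbsl xklo nwdp euk azeu dfniy zij
Hunk 6: at line 3 remove [euk,azeu] add [giemw] -> 7 lines: nlnrw cbsl xklo nwdp giemw dfniy zij
Final line count: 7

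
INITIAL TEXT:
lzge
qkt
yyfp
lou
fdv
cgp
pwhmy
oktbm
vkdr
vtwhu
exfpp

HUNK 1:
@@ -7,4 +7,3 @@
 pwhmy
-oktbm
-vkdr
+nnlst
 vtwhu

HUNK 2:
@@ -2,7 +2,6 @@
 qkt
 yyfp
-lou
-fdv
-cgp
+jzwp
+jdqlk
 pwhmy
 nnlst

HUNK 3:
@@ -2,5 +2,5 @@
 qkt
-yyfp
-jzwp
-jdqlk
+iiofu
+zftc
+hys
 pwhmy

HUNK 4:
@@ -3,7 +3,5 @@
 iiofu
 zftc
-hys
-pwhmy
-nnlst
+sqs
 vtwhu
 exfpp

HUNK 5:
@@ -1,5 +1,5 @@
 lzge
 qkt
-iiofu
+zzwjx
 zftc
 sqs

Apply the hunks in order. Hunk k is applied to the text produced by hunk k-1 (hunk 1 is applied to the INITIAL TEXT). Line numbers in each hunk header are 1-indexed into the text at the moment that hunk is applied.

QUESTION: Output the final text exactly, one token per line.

Answer: lzge
qkt
zzwjx
zftc
sqs
vtwhu
exfpp

Derivation:
Hunk 1: at line 7 remove [oktbm,vkdr] add [nnlst] -> 10 lines: lzge qkt yyfp lou fdv cgp pwhmy nnlst vtwhu exfpp
Hunk 2: at line 2 remove [lou,fdv,cgp] add [jzwp,jdqlk] -> 9 lines: lzge qkt yyfp jzwp jdqlk pwhmy nnlst vtwhu exfpp
Hunk 3: at line 2 remove [yyfp,jzwp,jdqlk] add [iiofu,zftc,hys] -> 9 lines: lzge qkt iiofu zftc hys pwhmy nnlst vtwhu exfpp
Hunk 4: at line 3 remove [hys,pwhmy,nnlst] add [sqs] -> 7 lines: lzge qkt iiofu zftc sqs vtwhu exfpp
Hunk 5: at line 1 remove [iiofu] add [zzwjx] -> 7 lines: lzge qkt zzwjx zftc sqs vtwhu exfpp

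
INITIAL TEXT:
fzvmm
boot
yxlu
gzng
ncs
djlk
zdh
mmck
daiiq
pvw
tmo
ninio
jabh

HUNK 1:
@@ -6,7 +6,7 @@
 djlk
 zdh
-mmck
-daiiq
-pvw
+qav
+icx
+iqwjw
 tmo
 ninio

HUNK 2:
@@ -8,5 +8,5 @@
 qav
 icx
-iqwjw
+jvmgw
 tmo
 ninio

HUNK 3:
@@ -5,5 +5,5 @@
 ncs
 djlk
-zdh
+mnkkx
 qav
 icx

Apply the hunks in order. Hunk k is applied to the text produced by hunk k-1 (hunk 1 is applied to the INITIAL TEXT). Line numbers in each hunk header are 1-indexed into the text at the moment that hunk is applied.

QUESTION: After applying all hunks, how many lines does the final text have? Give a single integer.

Hunk 1: at line 6 remove [mmck,daiiq,pvw] add [qav,icx,iqwjw] -> 13 lines: fzvmm boot yxlu gzng ncs djlk zdh qav icx iqwjw tmo ninio jabh
Hunk 2: at line 8 remove [iqwjw] add [jvmgw] -> 13 lines: fzvmm boot yxlu gzng ncs djlk zdh qav icx jvmgw tmo ninio jabh
Hunk 3: at line 5 remove [zdh] add [mnkkx] -> 13 lines: fzvmm boot yxlu gzng ncs djlk mnkkx qav icx jvmgw tmo ninio jabh
Final line count: 13

Answer: 13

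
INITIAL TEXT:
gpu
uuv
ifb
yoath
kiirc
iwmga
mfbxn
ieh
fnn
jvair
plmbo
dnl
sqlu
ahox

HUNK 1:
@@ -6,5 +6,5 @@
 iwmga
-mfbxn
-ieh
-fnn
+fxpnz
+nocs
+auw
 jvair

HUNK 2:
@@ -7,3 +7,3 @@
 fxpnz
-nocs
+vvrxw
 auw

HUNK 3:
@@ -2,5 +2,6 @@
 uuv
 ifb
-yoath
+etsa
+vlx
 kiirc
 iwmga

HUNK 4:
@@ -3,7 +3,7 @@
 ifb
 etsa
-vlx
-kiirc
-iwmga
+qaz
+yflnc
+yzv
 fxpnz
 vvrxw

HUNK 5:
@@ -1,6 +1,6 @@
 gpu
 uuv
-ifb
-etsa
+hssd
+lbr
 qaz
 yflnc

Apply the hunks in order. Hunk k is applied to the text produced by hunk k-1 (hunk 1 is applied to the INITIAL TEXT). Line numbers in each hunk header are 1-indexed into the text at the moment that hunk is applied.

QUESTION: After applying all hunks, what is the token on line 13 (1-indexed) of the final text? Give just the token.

Answer: dnl

Derivation:
Hunk 1: at line 6 remove [mfbxn,ieh,fnn] add [fxpnz,nocs,auw] -> 14 lines: gpu uuv ifb yoath kiirc iwmga fxpnz nocs auw jvair plmbo dnl sqlu ahox
Hunk 2: at line 7 remove [nocs] add [vvrxw] -> 14 lines: gpu uuv ifb yoath kiirc iwmga fxpnz vvrxw auw jvair plmbo dnl sqlu ahox
Hunk 3: at line 2 remove [yoath] add [etsa,vlx] -> 15 lines: gpu uuv ifb etsa vlx kiirc iwmga fxpnz vvrxw auw jvair plmbo dnl sqlu ahox
Hunk 4: at line 3 remove [vlx,kiirc,iwmga] add [qaz,yflnc,yzv] -> 15 lines: gpu uuv ifb etsa qaz yflnc yzv fxpnz vvrxw auw jvair plmbo dnl sqlu ahox
Hunk 5: at line 1 remove [ifb,etsa] add [hssd,lbr] -> 15 lines: gpu uuv hssd lbr qaz yflnc yzv fxpnz vvrxw auw jvair plmbo dnl sqlu ahox
Final line 13: dnl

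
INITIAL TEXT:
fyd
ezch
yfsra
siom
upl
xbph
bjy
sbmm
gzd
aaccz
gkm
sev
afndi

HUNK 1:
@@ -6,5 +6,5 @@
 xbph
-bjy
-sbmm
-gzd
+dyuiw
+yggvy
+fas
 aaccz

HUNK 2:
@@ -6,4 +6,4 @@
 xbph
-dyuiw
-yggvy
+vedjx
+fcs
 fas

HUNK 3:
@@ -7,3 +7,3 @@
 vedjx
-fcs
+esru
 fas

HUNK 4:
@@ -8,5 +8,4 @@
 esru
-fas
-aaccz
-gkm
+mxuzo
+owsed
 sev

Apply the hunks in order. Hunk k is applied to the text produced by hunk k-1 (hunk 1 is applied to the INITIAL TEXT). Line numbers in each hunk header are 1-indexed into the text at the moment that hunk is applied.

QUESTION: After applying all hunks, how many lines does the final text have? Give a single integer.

Hunk 1: at line 6 remove [bjy,sbmm,gzd] add [dyuiw,yggvy,fas] -> 13 lines: fyd ezch yfsra siom upl xbph dyuiw yggvy fas aaccz gkm sev afndi
Hunk 2: at line 6 remove [dyuiw,yggvy] add [vedjx,fcs] -> 13 lines: fyd ezch yfsra siom upl xbph vedjx fcs fas aaccz gkm sev afndi
Hunk 3: at line 7 remove [fcs] add [esru] -> 13 lines: fyd ezch yfsra siom upl xbph vedjx esru fas aaccz gkm sev afndi
Hunk 4: at line 8 remove [fas,aaccz,gkm] add [mxuzo,owsed] -> 12 lines: fyd ezch yfsra siom upl xbph vedjx esru mxuzo owsed sev afndi
Final line count: 12

Answer: 12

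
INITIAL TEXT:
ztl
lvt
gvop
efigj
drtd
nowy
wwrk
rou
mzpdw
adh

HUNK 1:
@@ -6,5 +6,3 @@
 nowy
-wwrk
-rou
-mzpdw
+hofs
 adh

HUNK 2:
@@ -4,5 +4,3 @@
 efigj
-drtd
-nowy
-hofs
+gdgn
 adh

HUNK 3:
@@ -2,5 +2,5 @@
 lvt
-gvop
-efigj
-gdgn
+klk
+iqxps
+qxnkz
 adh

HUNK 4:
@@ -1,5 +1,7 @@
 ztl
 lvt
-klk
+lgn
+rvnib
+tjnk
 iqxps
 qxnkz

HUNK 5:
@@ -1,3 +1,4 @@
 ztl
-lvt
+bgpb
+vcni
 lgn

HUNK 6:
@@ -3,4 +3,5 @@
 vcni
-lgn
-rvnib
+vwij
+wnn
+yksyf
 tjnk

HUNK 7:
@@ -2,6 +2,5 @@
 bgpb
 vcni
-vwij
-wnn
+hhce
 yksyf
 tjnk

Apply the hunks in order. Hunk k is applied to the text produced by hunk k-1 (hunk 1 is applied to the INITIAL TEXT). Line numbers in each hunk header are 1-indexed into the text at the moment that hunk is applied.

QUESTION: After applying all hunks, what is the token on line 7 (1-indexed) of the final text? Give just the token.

Hunk 1: at line 6 remove [wwrk,rou,mzpdw] add [hofs] -> 8 lines: ztl lvt gvop efigj drtd nowy hofs adh
Hunk 2: at line 4 remove [drtd,nowy,hofs] add [gdgn] -> 6 lines: ztl lvt gvop efigj gdgn adh
Hunk 3: at line 2 remove [gvop,efigj,gdgn] add [klk,iqxps,qxnkz] -> 6 lines: ztl lvt klk iqxps qxnkz adh
Hunk 4: at line 1 remove [klk] add [lgn,rvnib,tjnk] -> 8 lines: ztl lvt lgn rvnib tjnk iqxps qxnkz adh
Hunk 5: at line 1 remove [lvt] add [bgpb,vcni] -> 9 lines: ztl bgpb vcni lgn rvnib tjnk iqxps qxnkz adh
Hunk 6: at line 3 remove [lgn,rvnib] add [vwij,wnn,yksyf] -> 10 lines: ztl bgpb vcni vwij wnn yksyf tjnk iqxps qxnkz adh
Hunk 7: at line 2 remove [vwij,wnn] add [hhce] -> 9 lines: ztl bgpb vcni hhce yksyf tjnk iqxps qxnkz adh
Final line 7: iqxps

Answer: iqxps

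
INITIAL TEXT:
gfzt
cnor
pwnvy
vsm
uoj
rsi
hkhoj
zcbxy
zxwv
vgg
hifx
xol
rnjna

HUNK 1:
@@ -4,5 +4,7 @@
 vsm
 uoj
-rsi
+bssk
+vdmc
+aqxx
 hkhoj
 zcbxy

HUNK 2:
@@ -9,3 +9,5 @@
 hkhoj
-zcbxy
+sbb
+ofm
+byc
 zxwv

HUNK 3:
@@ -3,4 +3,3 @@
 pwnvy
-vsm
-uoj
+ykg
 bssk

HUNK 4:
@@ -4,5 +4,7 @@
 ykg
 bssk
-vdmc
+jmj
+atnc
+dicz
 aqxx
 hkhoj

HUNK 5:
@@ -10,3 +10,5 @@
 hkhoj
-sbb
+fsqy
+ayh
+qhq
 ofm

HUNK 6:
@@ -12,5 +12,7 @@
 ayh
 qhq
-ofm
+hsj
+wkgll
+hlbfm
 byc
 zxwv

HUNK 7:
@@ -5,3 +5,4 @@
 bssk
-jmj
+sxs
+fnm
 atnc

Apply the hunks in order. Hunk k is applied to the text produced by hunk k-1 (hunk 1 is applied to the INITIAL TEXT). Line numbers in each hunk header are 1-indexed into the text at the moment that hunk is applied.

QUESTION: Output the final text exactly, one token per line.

Hunk 1: at line 4 remove [rsi] add [bssk,vdmc,aqxx] -> 15 lines: gfzt cnor pwnvy vsm uoj bssk vdmc aqxx hkhoj zcbxy zxwv vgg hifx xol rnjna
Hunk 2: at line 9 remove [zcbxy] add [sbb,ofm,byc] -> 17 lines: gfzt cnor pwnvy vsm uoj bssk vdmc aqxx hkhoj sbb ofm byc zxwv vgg hifx xol rnjna
Hunk 3: at line 3 remove [vsm,uoj] add [ykg] -> 16 lines: gfzt cnor pwnvy ykg bssk vdmc aqxx hkhoj sbb ofm byc zxwv vgg hifx xol rnjna
Hunk 4: at line 4 remove [vdmc] add [jmj,atnc,dicz] -> 18 lines: gfzt cnor pwnvy ykg bssk jmj atnc dicz aqxx hkhoj sbb ofm byc zxwv vgg hifx xol rnjna
Hunk 5: at line 10 remove [sbb] add [fsqy,ayh,qhq] -> 20 lines: gfzt cnor pwnvy ykg bssk jmj atnc dicz aqxx hkhoj fsqy ayh qhq ofm byc zxwv vgg hifx xol rnjna
Hunk 6: at line 12 remove [ofm] add [hsj,wkgll,hlbfm] -> 22 lines: gfzt cnor pwnvy ykg bssk jmj atnc dicz aqxx hkhoj fsqy ayh qhq hsj wkgll hlbfm byc zxwv vgg hifx xol rnjna
Hunk 7: at line 5 remove [jmj] add [sxs,fnm] -> 23 lines: gfzt cnor pwnvy ykg bssk sxs fnm atnc dicz aqxx hkhoj fsqy ayh qhq hsj wkgll hlbfm byc zxwv vgg hifx xol rnjna

Answer: gfzt
cnor
pwnvy
ykg
bssk
sxs
fnm
atnc
dicz
aqxx
hkhoj
fsqy
ayh
qhq
hsj
wkgll
hlbfm
byc
zxwv
vgg
hifx
xol
rnjna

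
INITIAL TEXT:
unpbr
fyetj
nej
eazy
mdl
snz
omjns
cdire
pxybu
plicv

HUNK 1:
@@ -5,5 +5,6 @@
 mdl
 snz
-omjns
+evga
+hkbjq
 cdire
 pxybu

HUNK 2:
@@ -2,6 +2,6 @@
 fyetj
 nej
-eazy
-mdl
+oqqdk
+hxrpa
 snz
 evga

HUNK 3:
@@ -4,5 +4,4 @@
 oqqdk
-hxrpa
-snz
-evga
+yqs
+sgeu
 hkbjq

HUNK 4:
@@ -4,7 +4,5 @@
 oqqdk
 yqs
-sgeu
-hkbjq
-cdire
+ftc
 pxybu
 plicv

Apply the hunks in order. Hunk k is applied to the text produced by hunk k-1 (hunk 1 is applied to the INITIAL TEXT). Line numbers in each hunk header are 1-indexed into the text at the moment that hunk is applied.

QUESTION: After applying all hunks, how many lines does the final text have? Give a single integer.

Hunk 1: at line 5 remove [omjns] add [evga,hkbjq] -> 11 lines: unpbr fyetj nej eazy mdl snz evga hkbjq cdire pxybu plicv
Hunk 2: at line 2 remove [eazy,mdl] add [oqqdk,hxrpa] -> 11 lines: unpbr fyetj nej oqqdk hxrpa snz evga hkbjq cdire pxybu plicv
Hunk 3: at line 4 remove [hxrpa,snz,evga] add [yqs,sgeu] -> 10 lines: unpbr fyetj nej oqqdk yqs sgeu hkbjq cdire pxybu plicv
Hunk 4: at line 4 remove [sgeu,hkbjq,cdire] add [ftc] -> 8 lines: unpbr fyetj nej oqqdk yqs ftc pxybu plicv
Final line count: 8

Answer: 8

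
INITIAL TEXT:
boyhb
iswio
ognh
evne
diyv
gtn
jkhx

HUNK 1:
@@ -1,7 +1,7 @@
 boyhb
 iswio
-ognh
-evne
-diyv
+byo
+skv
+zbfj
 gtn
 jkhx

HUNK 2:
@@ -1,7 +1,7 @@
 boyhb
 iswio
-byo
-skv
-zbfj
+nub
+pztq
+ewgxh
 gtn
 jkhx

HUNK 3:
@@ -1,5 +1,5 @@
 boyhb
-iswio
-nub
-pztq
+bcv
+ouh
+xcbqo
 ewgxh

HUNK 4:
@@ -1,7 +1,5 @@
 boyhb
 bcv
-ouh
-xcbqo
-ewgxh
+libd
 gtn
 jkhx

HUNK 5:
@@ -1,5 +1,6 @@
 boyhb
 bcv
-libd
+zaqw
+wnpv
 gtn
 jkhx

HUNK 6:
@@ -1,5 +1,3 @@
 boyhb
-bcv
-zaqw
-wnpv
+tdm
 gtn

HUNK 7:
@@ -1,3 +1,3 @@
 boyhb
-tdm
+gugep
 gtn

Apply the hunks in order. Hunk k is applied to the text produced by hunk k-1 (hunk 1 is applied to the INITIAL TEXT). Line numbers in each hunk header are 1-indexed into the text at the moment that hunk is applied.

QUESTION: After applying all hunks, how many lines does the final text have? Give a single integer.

Hunk 1: at line 1 remove [ognh,evne,diyv] add [byo,skv,zbfj] -> 7 lines: boyhb iswio byo skv zbfj gtn jkhx
Hunk 2: at line 1 remove [byo,skv,zbfj] add [nub,pztq,ewgxh] -> 7 lines: boyhb iswio nub pztq ewgxh gtn jkhx
Hunk 3: at line 1 remove [iswio,nub,pztq] add [bcv,ouh,xcbqo] -> 7 lines: boyhb bcv ouh xcbqo ewgxh gtn jkhx
Hunk 4: at line 1 remove [ouh,xcbqo,ewgxh] add [libd] -> 5 lines: boyhb bcv libd gtn jkhx
Hunk 5: at line 1 remove [libd] add [zaqw,wnpv] -> 6 lines: boyhb bcv zaqw wnpv gtn jkhx
Hunk 6: at line 1 remove [bcv,zaqw,wnpv] add [tdm] -> 4 lines: boyhb tdm gtn jkhx
Hunk 7: at line 1 remove [tdm] add [gugep] -> 4 lines: boyhb gugep gtn jkhx
Final line count: 4

Answer: 4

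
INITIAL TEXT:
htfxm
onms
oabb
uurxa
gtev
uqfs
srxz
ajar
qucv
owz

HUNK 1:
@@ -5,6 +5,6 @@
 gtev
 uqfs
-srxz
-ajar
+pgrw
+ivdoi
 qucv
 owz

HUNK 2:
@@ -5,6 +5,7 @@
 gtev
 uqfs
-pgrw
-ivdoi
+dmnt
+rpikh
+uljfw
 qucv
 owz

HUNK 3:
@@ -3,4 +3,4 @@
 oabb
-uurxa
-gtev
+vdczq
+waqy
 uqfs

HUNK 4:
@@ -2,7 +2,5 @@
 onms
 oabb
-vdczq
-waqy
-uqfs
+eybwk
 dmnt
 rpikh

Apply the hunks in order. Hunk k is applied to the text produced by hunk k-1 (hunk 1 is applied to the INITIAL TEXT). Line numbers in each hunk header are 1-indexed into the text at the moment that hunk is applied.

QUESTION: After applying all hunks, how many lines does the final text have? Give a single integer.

Answer: 9

Derivation:
Hunk 1: at line 5 remove [srxz,ajar] add [pgrw,ivdoi] -> 10 lines: htfxm onms oabb uurxa gtev uqfs pgrw ivdoi qucv owz
Hunk 2: at line 5 remove [pgrw,ivdoi] add [dmnt,rpikh,uljfw] -> 11 lines: htfxm onms oabb uurxa gtev uqfs dmnt rpikh uljfw qucv owz
Hunk 3: at line 3 remove [uurxa,gtev] add [vdczq,waqy] -> 11 lines: htfxm onms oabb vdczq waqy uqfs dmnt rpikh uljfw qucv owz
Hunk 4: at line 2 remove [vdczq,waqy,uqfs] add [eybwk] -> 9 lines: htfxm onms oabb eybwk dmnt rpikh uljfw qucv owz
Final line count: 9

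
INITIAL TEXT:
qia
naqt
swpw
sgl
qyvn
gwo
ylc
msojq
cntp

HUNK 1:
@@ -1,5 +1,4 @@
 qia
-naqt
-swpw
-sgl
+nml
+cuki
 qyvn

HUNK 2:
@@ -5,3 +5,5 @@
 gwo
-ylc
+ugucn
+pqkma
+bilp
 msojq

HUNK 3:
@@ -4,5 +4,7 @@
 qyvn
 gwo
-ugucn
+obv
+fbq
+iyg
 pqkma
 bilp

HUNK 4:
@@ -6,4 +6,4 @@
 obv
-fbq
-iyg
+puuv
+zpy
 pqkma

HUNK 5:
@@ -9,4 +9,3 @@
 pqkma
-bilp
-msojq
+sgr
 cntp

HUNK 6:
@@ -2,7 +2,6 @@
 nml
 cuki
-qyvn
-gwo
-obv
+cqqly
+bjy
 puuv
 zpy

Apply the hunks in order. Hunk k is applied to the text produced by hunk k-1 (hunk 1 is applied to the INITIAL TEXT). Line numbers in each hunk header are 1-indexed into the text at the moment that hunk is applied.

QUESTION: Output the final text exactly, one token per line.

Answer: qia
nml
cuki
cqqly
bjy
puuv
zpy
pqkma
sgr
cntp

Derivation:
Hunk 1: at line 1 remove [naqt,swpw,sgl] add [nml,cuki] -> 8 lines: qia nml cuki qyvn gwo ylc msojq cntp
Hunk 2: at line 5 remove [ylc] add [ugucn,pqkma,bilp] -> 10 lines: qia nml cuki qyvn gwo ugucn pqkma bilp msojq cntp
Hunk 3: at line 4 remove [ugucn] add [obv,fbq,iyg] -> 12 lines: qia nml cuki qyvn gwo obv fbq iyg pqkma bilp msojq cntp
Hunk 4: at line 6 remove [fbq,iyg] add [puuv,zpy] -> 12 lines: qia nml cuki qyvn gwo obv puuv zpy pqkma bilp msojq cntp
Hunk 5: at line 9 remove [bilp,msojq] add [sgr] -> 11 lines: qia nml cuki qyvn gwo obv puuv zpy pqkma sgr cntp
Hunk 6: at line 2 remove [qyvn,gwo,obv] add [cqqly,bjy] -> 10 lines: qia nml cuki cqqly bjy puuv zpy pqkma sgr cntp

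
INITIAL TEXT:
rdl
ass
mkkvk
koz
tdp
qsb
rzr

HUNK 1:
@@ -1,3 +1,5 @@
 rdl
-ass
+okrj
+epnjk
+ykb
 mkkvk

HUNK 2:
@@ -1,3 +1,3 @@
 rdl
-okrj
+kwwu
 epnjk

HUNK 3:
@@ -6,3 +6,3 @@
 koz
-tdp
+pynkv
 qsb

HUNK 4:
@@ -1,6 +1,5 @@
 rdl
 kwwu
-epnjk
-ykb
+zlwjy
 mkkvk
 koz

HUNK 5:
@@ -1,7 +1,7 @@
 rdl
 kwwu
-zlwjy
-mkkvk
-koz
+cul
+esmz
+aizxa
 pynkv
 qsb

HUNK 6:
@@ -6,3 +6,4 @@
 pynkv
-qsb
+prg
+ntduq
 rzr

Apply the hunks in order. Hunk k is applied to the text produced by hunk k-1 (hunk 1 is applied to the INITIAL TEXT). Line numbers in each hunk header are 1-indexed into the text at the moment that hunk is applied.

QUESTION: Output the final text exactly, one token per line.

Hunk 1: at line 1 remove [ass] add [okrj,epnjk,ykb] -> 9 lines: rdl okrj epnjk ykb mkkvk koz tdp qsb rzr
Hunk 2: at line 1 remove [okrj] add [kwwu] -> 9 lines: rdl kwwu epnjk ykb mkkvk koz tdp qsb rzr
Hunk 3: at line 6 remove [tdp] add [pynkv] -> 9 lines: rdl kwwu epnjk ykb mkkvk koz pynkv qsb rzr
Hunk 4: at line 1 remove [epnjk,ykb] add [zlwjy] -> 8 lines: rdl kwwu zlwjy mkkvk koz pynkv qsb rzr
Hunk 5: at line 1 remove [zlwjy,mkkvk,koz] add [cul,esmz,aizxa] -> 8 lines: rdl kwwu cul esmz aizxa pynkv qsb rzr
Hunk 6: at line 6 remove [qsb] add [prg,ntduq] -> 9 lines: rdl kwwu cul esmz aizxa pynkv prg ntduq rzr

Answer: rdl
kwwu
cul
esmz
aizxa
pynkv
prg
ntduq
rzr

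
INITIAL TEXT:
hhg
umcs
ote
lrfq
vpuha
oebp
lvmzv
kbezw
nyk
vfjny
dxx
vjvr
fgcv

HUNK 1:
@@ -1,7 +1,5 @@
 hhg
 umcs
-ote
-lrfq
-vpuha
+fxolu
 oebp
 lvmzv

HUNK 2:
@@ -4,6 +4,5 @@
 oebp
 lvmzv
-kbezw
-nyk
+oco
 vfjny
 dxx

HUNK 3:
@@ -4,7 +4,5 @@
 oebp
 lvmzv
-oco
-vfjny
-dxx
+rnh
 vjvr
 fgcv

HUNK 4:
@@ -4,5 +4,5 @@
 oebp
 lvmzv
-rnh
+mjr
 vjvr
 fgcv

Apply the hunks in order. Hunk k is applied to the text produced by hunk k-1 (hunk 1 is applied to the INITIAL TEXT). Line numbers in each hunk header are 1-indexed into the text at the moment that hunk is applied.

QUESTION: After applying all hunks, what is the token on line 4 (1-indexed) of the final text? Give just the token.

Answer: oebp

Derivation:
Hunk 1: at line 1 remove [ote,lrfq,vpuha] add [fxolu] -> 11 lines: hhg umcs fxolu oebp lvmzv kbezw nyk vfjny dxx vjvr fgcv
Hunk 2: at line 4 remove [kbezw,nyk] add [oco] -> 10 lines: hhg umcs fxolu oebp lvmzv oco vfjny dxx vjvr fgcv
Hunk 3: at line 4 remove [oco,vfjny,dxx] add [rnh] -> 8 lines: hhg umcs fxolu oebp lvmzv rnh vjvr fgcv
Hunk 4: at line 4 remove [rnh] add [mjr] -> 8 lines: hhg umcs fxolu oebp lvmzv mjr vjvr fgcv
Final line 4: oebp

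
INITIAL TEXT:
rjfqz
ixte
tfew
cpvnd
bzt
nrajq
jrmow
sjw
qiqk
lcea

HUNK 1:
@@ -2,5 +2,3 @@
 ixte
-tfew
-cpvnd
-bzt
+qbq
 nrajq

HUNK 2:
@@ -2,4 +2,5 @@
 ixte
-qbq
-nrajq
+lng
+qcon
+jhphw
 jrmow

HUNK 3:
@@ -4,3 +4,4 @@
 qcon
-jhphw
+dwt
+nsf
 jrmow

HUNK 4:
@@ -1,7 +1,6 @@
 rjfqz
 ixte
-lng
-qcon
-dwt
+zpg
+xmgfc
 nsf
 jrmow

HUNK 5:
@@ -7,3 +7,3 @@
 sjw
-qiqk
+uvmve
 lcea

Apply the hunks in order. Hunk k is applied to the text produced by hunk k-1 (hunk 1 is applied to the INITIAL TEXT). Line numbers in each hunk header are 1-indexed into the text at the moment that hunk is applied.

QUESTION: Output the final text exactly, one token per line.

Hunk 1: at line 2 remove [tfew,cpvnd,bzt] add [qbq] -> 8 lines: rjfqz ixte qbq nrajq jrmow sjw qiqk lcea
Hunk 2: at line 2 remove [qbq,nrajq] add [lng,qcon,jhphw] -> 9 lines: rjfqz ixte lng qcon jhphw jrmow sjw qiqk lcea
Hunk 3: at line 4 remove [jhphw] add [dwt,nsf] -> 10 lines: rjfqz ixte lng qcon dwt nsf jrmow sjw qiqk lcea
Hunk 4: at line 1 remove [lng,qcon,dwt] add [zpg,xmgfc] -> 9 lines: rjfqz ixte zpg xmgfc nsf jrmow sjw qiqk lcea
Hunk 5: at line 7 remove [qiqk] add [uvmve] -> 9 lines: rjfqz ixte zpg xmgfc nsf jrmow sjw uvmve lcea

Answer: rjfqz
ixte
zpg
xmgfc
nsf
jrmow
sjw
uvmve
lcea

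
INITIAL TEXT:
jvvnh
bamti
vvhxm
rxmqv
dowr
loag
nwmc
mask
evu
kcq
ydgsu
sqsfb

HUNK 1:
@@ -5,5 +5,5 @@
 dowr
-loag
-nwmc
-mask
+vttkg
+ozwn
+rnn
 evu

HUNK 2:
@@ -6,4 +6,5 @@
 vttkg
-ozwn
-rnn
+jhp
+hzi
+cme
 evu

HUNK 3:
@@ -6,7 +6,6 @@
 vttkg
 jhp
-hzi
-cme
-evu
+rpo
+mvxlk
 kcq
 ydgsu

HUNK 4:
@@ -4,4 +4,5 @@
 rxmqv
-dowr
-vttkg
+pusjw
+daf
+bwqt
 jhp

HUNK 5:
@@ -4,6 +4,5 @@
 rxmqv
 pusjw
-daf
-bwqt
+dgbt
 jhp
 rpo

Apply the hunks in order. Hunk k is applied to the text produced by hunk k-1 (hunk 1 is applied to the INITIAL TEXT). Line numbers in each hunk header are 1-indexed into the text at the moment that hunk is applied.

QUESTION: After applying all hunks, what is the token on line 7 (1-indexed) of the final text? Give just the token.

Answer: jhp

Derivation:
Hunk 1: at line 5 remove [loag,nwmc,mask] add [vttkg,ozwn,rnn] -> 12 lines: jvvnh bamti vvhxm rxmqv dowr vttkg ozwn rnn evu kcq ydgsu sqsfb
Hunk 2: at line 6 remove [ozwn,rnn] add [jhp,hzi,cme] -> 13 lines: jvvnh bamti vvhxm rxmqv dowr vttkg jhp hzi cme evu kcq ydgsu sqsfb
Hunk 3: at line 6 remove [hzi,cme,evu] add [rpo,mvxlk] -> 12 lines: jvvnh bamti vvhxm rxmqv dowr vttkg jhp rpo mvxlk kcq ydgsu sqsfb
Hunk 4: at line 4 remove [dowr,vttkg] add [pusjw,daf,bwqt] -> 13 lines: jvvnh bamti vvhxm rxmqv pusjw daf bwqt jhp rpo mvxlk kcq ydgsu sqsfb
Hunk 5: at line 4 remove [daf,bwqt] add [dgbt] -> 12 lines: jvvnh bamti vvhxm rxmqv pusjw dgbt jhp rpo mvxlk kcq ydgsu sqsfb
Final line 7: jhp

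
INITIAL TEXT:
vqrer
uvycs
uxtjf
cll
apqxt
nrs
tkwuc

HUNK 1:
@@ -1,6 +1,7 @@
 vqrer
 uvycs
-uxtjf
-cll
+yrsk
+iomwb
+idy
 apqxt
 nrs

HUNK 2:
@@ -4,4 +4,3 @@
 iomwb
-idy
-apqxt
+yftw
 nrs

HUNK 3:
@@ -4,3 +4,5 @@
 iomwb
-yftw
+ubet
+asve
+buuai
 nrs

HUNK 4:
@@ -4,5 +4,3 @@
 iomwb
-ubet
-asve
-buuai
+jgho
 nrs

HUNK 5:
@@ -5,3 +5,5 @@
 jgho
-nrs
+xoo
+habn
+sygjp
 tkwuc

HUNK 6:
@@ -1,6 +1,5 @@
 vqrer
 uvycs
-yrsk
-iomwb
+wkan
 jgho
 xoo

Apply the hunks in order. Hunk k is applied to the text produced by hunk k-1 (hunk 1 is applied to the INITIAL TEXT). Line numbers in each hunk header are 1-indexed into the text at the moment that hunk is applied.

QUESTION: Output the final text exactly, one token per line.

Hunk 1: at line 1 remove [uxtjf,cll] add [yrsk,iomwb,idy] -> 8 lines: vqrer uvycs yrsk iomwb idy apqxt nrs tkwuc
Hunk 2: at line 4 remove [idy,apqxt] add [yftw] -> 7 lines: vqrer uvycs yrsk iomwb yftw nrs tkwuc
Hunk 3: at line 4 remove [yftw] add [ubet,asve,buuai] -> 9 lines: vqrer uvycs yrsk iomwb ubet asve buuai nrs tkwuc
Hunk 4: at line 4 remove [ubet,asve,buuai] add [jgho] -> 7 lines: vqrer uvycs yrsk iomwb jgho nrs tkwuc
Hunk 5: at line 5 remove [nrs] add [xoo,habn,sygjp] -> 9 lines: vqrer uvycs yrsk iomwb jgho xoo habn sygjp tkwuc
Hunk 6: at line 1 remove [yrsk,iomwb] add [wkan] -> 8 lines: vqrer uvycs wkan jgho xoo habn sygjp tkwuc

Answer: vqrer
uvycs
wkan
jgho
xoo
habn
sygjp
tkwuc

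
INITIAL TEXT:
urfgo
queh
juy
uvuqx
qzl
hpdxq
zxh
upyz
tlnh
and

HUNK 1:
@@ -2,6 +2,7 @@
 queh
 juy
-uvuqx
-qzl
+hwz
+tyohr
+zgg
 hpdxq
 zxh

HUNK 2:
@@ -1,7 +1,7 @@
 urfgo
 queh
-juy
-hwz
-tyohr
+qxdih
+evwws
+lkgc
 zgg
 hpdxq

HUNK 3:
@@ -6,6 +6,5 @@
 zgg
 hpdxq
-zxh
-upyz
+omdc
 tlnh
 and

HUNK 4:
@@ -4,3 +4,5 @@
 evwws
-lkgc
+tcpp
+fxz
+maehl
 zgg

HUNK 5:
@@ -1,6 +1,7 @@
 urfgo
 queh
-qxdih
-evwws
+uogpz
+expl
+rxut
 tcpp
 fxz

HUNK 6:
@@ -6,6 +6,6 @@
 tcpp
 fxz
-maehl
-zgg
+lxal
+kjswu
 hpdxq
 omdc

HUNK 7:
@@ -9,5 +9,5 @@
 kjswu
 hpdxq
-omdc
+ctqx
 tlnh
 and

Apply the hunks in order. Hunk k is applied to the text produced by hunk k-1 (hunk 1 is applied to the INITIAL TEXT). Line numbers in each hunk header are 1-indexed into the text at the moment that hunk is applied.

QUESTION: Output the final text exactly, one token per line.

Hunk 1: at line 2 remove [uvuqx,qzl] add [hwz,tyohr,zgg] -> 11 lines: urfgo queh juy hwz tyohr zgg hpdxq zxh upyz tlnh and
Hunk 2: at line 1 remove [juy,hwz,tyohr] add [qxdih,evwws,lkgc] -> 11 lines: urfgo queh qxdih evwws lkgc zgg hpdxq zxh upyz tlnh and
Hunk 3: at line 6 remove [zxh,upyz] add [omdc] -> 10 lines: urfgo queh qxdih evwws lkgc zgg hpdxq omdc tlnh and
Hunk 4: at line 4 remove [lkgc] add [tcpp,fxz,maehl] -> 12 lines: urfgo queh qxdih evwws tcpp fxz maehl zgg hpdxq omdc tlnh and
Hunk 5: at line 1 remove [qxdih,evwws] add [uogpz,expl,rxut] -> 13 lines: urfgo queh uogpz expl rxut tcpp fxz maehl zgg hpdxq omdc tlnh and
Hunk 6: at line 6 remove [maehl,zgg] add [lxal,kjswu] -> 13 lines: urfgo queh uogpz expl rxut tcpp fxz lxal kjswu hpdxq omdc tlnh and
Hunk 7: at line 9 remove [omdc] add [ctqx] -> 13 lines: urfgo queh uogpz expl rxut tcpp fxz lxal kjswu hpdxq ctqx tlnh and

Answer: urfgo
queh
uogpz
expl
rxut
tcpp
fxz
lxal
kjswu
hpdxq
ctqx
tlnh
and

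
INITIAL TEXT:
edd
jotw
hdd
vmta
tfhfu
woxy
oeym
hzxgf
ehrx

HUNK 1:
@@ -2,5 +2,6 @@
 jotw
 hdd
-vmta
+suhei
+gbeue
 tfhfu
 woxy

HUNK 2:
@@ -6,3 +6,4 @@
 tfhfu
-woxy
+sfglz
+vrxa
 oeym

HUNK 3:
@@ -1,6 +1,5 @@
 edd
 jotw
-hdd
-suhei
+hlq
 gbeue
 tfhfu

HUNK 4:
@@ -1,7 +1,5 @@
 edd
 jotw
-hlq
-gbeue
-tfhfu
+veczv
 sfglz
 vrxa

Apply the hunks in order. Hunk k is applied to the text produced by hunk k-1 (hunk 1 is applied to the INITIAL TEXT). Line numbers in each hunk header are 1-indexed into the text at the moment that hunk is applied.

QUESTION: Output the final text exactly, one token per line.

Answer: edd
jotw
veczv
sfglz
vrxa
oeym
hzxgf
ehrx

Derivation:
Hunk 1: at line 2 remove [vmta] add [suhei,gbeue] -> 10 lines: edd jotw hdd suhei gbeue tfhfu woxy oeym hzxgf ehrx
Hunk 2: at line 6 remove [woxy] add [sfglz,vrxa] -> 11 lines: edd jotw hdd suhei gbeue tfhfu sfglz vrxa oeym hzxgf ehrx
Hunk 3: at line 1 remove [hdd,suhei] add [hlq] -> 10 lines: edd jotw hlq gbeue tfhfu sfglz vrxa oeym hzxgf ehrx
Hunk 4: at line 1 remove [hlq,gbeue,tfhfu] add [veczv] -> 8 lines: edd jotw veczv sfglz vrxa oeym hzxgf ehrx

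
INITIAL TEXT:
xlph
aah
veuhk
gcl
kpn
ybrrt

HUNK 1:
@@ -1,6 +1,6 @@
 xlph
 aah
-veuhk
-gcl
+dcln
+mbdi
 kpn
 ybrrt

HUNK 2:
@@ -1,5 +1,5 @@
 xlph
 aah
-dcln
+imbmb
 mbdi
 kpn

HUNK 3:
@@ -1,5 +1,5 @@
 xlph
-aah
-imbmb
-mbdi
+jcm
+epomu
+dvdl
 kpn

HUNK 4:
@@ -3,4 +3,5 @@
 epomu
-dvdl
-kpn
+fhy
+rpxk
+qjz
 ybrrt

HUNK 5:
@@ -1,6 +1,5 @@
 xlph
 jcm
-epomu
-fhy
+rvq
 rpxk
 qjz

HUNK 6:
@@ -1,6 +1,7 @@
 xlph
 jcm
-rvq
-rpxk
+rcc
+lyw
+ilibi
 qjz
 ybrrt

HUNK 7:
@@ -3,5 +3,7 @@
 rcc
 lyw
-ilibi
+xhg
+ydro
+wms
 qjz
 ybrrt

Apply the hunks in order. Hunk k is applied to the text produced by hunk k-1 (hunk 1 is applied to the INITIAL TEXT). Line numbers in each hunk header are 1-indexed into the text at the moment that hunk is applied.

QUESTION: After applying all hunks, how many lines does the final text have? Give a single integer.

Answer: 9

Derivation:
Hunk 1: at line 1 remove [veuhk,gcl] add [dcln,mbdi] -> 6 lines: xlph aah dcln mbdi kpn ybrrt
Hunk 2: at line 1 remove [dcln] add [imbmb] -> 6 lines: xlph aah imbmb mbdi kpn ybrrt
Hunk 3: at line 1 remove [aah,imbmb,mbdi] add [jcm,epomu,dvdl] -> 6 lines: xlph jcm epomu dvdl kpn ybrrt
Hunk 4: at line 3 remove [dvdl,kpn] add [fhy,rpxk,qjz] -> 7 lines: xlph jcm epomu fhy rpxk qjz ybrrt
Hunk 5: at line 1 remove [epomu,fhy] add [rvq] -> 6 lines: xlph jcm rvq rpxk qjz ybrrt
Hunk 6: at line 1 remove [rvq,rpxk] add [rcc,lyw,ilibi] -> 7 lines: xlph jcm rcc lyw ilibi qjz ybrrt
Hunk 7: at line 3 remove [ilibi] add [xhg,ydro,wms] -> 9 lines: xlph jcm rcc lyw xhg ydro wms qjz ybrrt
Final line count: 9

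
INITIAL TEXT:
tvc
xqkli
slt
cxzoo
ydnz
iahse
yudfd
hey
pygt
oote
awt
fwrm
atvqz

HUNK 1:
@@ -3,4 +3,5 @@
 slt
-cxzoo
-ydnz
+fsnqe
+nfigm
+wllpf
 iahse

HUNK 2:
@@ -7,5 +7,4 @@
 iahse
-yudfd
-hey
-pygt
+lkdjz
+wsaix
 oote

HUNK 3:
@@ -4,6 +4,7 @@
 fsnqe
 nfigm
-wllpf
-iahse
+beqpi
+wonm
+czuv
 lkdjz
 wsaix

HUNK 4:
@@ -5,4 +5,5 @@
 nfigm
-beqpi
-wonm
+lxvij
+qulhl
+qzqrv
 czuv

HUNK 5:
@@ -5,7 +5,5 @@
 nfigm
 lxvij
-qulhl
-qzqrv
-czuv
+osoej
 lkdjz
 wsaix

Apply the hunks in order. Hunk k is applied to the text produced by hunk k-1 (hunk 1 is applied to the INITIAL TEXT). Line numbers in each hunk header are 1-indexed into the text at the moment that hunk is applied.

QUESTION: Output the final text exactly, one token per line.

Hunk 1: at line 3 remove [cxzoo,ydnz] add [fsnqe,nfigm,wllpf] -> 14 lines: tvc xqkli slt fsnqe nfigm wllpf iahse yudfd hey pygt oote awt fwrm atvqz
Hunk 2: at line 7 remove [yudfd,hey,pygt] add [lkdjz,wsaix] -> 13 lines: tvc xqkli slt fsnqe nfigm wllpf iahse lkdjz wsaix oote awt fwrm atvqz
Hunk 3: at line 4 remove [wllpf,iahse] add [beqpi,wonm,czuv] -> 14 lines: tvc xqkli slt fsnqe nfigm beqpi wonm czuv lkdjz wsaix oote awt fwrm atvqz
Hunk 4: at line 5 remove [beqpi,wonm] add [lxvij,qulhl,qzqrv] -> 15 lines: tvc xqkli slt fsnqe nfigm lxvij qulhl qzqrv czuv lkdjz wsaix oote awt fwrm atvqz
Hunk 5: at line 5 remove [qulhl,qzqrv,czuv] add [osoej] -> 13 lines: tvc xqkli slt fsnqe nfigm lxvij osoej lkdjz wsaix oote awt fwrm atvqz

Answer: tvc
xqkli
slt
fsnqe
nfigm
lxvij
osoej
lkdjz
wsaix
oote
awt
fwrm
atvqz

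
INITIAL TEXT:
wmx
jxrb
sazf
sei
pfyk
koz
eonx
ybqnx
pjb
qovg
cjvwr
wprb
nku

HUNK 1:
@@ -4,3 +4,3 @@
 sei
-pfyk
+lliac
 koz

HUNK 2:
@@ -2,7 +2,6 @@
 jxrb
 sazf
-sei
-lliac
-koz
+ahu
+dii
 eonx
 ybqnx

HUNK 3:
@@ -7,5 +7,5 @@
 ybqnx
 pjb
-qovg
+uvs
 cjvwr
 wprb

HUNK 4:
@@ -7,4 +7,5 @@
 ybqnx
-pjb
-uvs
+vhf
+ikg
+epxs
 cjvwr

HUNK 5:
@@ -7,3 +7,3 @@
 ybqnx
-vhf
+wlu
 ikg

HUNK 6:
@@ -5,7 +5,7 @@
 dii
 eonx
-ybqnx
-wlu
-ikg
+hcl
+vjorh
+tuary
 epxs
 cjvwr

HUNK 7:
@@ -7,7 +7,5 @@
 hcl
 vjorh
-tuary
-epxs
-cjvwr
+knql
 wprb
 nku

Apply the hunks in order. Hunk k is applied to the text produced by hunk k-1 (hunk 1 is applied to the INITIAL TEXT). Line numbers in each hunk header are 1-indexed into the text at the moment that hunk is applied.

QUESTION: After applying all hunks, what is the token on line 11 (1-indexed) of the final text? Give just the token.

Hunk 1: at line 4 remove [pfyk] add [lliac] -> 13 lines: wmx jxrb sazf sei lliac koz eonx ybqnx pjb qovg cjvwr wprb nku
Hunk 2: at line 2 remove [sei,lliac,koz] add [ahu,dii] -> 12 lines: wmx jxrb sazf ahu dii eonx ybqnx pjb qovg cjvwr wprb nku
Hunk 3: at line 7 remove [qovg] add [uvs] -> 12 lines: wmx jxrb sazf ahu dii eonx ybqnx pjb uvs cjvwr wprb nku
Hunk 4: at line 7 remove [pjb,uvs] add [vhf,ikg,epxs] -> 13 lines: wmx jxrb sazf ahu dii eonx ybqnx vhf ikg epxs cjvwr wprb nku
Hunk 5: at line 7 remove [vhf] add [wlu] -> 13 lines: wmx jxrb sazf ahu dii eonx ybqnx wlu ikg epxs cjvwr wprb nku
Hunk 6: at line 5 remove [ybqnx,wlu,ikg] add [hcl,vjorh,tuary] -> 13 lines: wmx jxrb sazf ahu dii eonx hcl vjorh tuary epxs cjvwr wprb nku
Hunk 7: at line 7 remove [tuary,epxs,cjvwr] add [knql] -> 11 lines: wmx jxrb sazf ahu dii eonx hcl vjorh knql wprb nku
Final line 11: nku

Answer: nku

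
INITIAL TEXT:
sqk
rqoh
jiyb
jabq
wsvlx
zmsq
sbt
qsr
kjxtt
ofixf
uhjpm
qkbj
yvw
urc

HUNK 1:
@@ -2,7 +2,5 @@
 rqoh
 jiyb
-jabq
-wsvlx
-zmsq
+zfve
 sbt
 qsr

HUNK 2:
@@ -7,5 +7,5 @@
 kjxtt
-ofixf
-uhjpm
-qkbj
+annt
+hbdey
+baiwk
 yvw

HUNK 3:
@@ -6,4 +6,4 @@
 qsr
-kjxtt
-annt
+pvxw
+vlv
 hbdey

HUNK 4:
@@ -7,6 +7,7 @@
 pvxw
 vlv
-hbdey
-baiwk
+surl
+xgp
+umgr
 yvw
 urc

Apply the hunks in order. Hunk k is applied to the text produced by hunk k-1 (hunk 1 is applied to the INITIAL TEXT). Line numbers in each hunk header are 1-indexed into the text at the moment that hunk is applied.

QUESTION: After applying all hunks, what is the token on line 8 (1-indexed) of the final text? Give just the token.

Hunk 1: at line 2 remove [jabq,wsvlx,zmsq] add [zfve] -> 12 lines: sqk rqoh jiyb zfve sbt qsr kjxtt ofixf uhjpm qkbj yvw urc
Hunk 2: at line 7 remove [ofixf,uhjpm,qkbj] add [annt,hbdey,baiwk] -> 12 lines: sqk rqoh jiyb zfve sbt qsr kjxtt annt hbdey baiwk yvw urc
Hunk 3: at line 6 remove [kjxtt,annt] add [pvxw,vlv] -> 12 lines: sqk rqoh jiyb zfve sbt qsr pvxw vlv hbdey baiwk yvw urc
Hunk 4: at line 7 remove [hbdey,baiwk] add [surl,xgp,umgr] -> 13 lines: sqk rqoh jiyb zfve sbt qsr pvxw vlv surl xgp umgr yvw urc
Final line 8: vlv

Answer: vlv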